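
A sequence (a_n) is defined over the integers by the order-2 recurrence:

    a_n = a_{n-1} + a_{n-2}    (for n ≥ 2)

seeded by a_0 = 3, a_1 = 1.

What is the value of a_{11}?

a_2 = 1·1 + 1·3 = 4
a_3 = 1·4 + 1·1 = 5
a_4 = 1·5 + 1·4 = 9
a_5 = 1·9 + 1·5 = 14
a_6 = 1·14 + 1·9 = 23
a_7 = 1·23 + 1·14 = 37
a_8 = 1·37 + 1·23 = 60
a_9 = 1·60 + 1·37 = 97
a_10 = 1·97 + 1·60 = 157
a_11 = 1·157 + 1·97 = 254

254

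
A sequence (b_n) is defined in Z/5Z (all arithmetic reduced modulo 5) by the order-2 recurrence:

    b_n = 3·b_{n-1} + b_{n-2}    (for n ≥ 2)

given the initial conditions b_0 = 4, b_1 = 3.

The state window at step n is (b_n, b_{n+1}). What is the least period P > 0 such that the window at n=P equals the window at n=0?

12

n=0: window = (4, 3)
n=1: window = (3, 3)
n=2: window = (3, 2)
n=3: window = (2, 4)
n=4: window = (4, 4)
n=5: window = (4, 1)
n=6: window = (1, 2)
n=7: window = (2, 2)
n=8: window = (2, 3)
n=9: window = (3, 1)
n=10: window = (1, 1)
n=11: window = (1, 4)
n=12: window = (4, 3)
window at n=12 equals window at n=0 → period = 12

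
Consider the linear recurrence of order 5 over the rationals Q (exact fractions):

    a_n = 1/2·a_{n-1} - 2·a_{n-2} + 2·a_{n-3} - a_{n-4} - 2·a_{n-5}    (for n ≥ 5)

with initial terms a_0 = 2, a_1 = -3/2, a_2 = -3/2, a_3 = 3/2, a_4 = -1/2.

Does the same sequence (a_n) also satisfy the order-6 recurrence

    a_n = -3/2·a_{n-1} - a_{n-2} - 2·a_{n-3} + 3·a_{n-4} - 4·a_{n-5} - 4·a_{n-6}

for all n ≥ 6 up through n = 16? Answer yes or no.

yes

Terms a_0..a_16: 2, -3/2, -3/2, 3/2, -1/2, -35/4, 33/8, 321/16, -583/32, -1999/64, 9513/128, 8929/256, -110375/512, 39697/1024, 1041289/2048, -1793983/4096, -8294599/8192
n=6: candidate gives 33/8, actual a_6 = 33/8 ✓
n=7: candidate gives 321/16, actual a_7 = 321/16 ✓
n=8: candidate gives -583/32, actual a_8 = -583/32 ✓
n=9: candidate gives -1999/64, actual a_9 = -1999/64 ✓
n=10: candidate gives 9513/128, actual a_10 = 9513/128 ✓
n=11: candidate gives 8929/256, actual a_11 = 8929/256 ✓
n=12: candidate gives -110375/512, actual a_12 = -110375/512 ✓
n=13: candidate gives 39697/1024, actual a_13 = 39697/1024 ✓
n=14: candidate gives 1041289/2048, actual a_14 = 1041289/2048 ✓
n=15: candidate gives -1793983/4096, actual a_15 = -1793983/4096 ✓
n=16: candidate gives -8294599/8192, actual a_16 = -8294599/8192 ✓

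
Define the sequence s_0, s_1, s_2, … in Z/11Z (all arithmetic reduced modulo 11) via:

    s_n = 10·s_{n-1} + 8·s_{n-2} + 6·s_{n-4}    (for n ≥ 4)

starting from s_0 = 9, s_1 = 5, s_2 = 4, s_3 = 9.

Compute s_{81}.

s_4 = 10·9 + 8·4 + 0·5 + 6·9 = 0
s_5 = 10·0 + 8·9 + 0·4 + 6·5 = 3
s_6 = 10·3 + 8·0 + 0·9 + 6·4 = 10
s_7 = 10·10 + 8·3 + 0·0 + 6·9 = 2
s_8 = 10·2 + 8·10 + 0·3 + 6·0 = 1
s_9 = 10·1 + 8·2 + 0·10 + 6·3 = 0
s_10 = 10·0 + 8·1 + 0·2 + 6·10 = 2
s_11 = 10·2 + 8·0 + 0·1 + 6·2 = 10
s_12 = 10·10 + 8·2 + 0·0 + 6·1 = 1
s_13 = 10·1 + 8·10 + 0·2 + 6·0 = 2
s_14 = 10·2 + 8·1 + 0·10 + 6·2 = 7
s_15 = 10·7 + 8·2 + 0·1 + 6·10 = 3
s_16 = 10·3 + 8·7 + 0·2 + 6·1 = 4
s_17 = 10·4 + 8·3 + 0·7 + 6·2 = 10
s_18 = 10·10 + 8·4 + 0·3 + 6·7 = 9
s_19 = 10·9 + 8·10 + 0·4 + 6·3 = 1
s_20 = 10·1 + 8·9 + 0·10 + 6·4 = 7
s_21 = 10·7 + 8·1 + 0·9 + 6·10 = 6
s_22 = 10·6 + 8·7 + 0·1 + 6·9 = 5
s_23 = 10·5 + 8·6 + 0·7 + 6·1 = 5
s_24 = 10·5 + 8·5 + 0·6 + 6·7 = 0
s_25 = 10·0 + 8·5 + 0·5 + 6·6 = 10
s_26 = 10·10 + 8·0 + 0·5 + 6·5 = 9
s_27 = 10·9 + 8·10 + 0·0 + 6·5 = 2
s_28 = 10·2 + 8·9 + 0·10 + 6·0 = 4
s_29 = 10·4 + 8·2 + 0·9 + 6·10 = 6
s_30 = 10·6 + 8·4 + 0·2 + 6·9 = 3
s_31 = 10·3 + 8·6 + 0·4 + 6·2 = 2
s_32 = 10·2 + 8·3 + 0·6 + 6·4 = 2
s_33 = 10·2 + 8·2 + 0·3 + 6·6 = 6
s_34 = 10·6 + 8·2 + 0·2 + 6·3 = 6
s_35 = 10·6 + 8·6 + 0·2 + 6·2 = 10
s_36 = 10·10 + 8·6 + 0·6 + 6·2 = 6
s_37 = 10·6 + 8·10 + 0·6 + 6·6 = 0
s_38 = 10·0 + 8·6 + 0·10 + 6·6 = 7
s_39 = 10·7 + 8·0 + 0·6 + 6·10 = 9
s_40 = 10·9 + 8·7 + 0·0 + 6·6 = 6
s_41 = 10·6 + 8·9 + 0·7 + 6·0 = 0
s_42 = 10·0 + 8·6 + 0·9 + 6·7 = 2
s_43 = 10·2 + 8·0 + 0·6 + 6·9 = 8
s_44 = 10·8 + 8·2 + 0·0 + 6·6 = 0
s_45 = 10·0 + 8·8 + 0·2 + 6·0 = 9
s_46 = 10·9 + 8·0 + 0·8 + 6·2 = 3
s_47 = 10·3 + 8·9 + 0·0 + 6·8 = 7
s_48 = 10·7 + 8·3 + 0·9 + 6·0 = 6
s_49 = 10·6 + 8·7 + 0·3 + 6·9 = 5
s_50 = 10·5 + 8·6 + 0·7 + 6·3 = 6
s_51 = 10·6 + 8·5 + 0·6 + 6·7 = 10
s_52 = 10·10 + 8·6 + 0·5 + 6·6 = 8
s_53 = 10·8 + 8·10 + 0·6 + 6·5 = 3
s_54 = 10·3 + 8·8 + 0·10 + 6·6 = 9
s_55 = 10·9 + 8·3 + 0·8 + 6·10 = 9
s_56 = 10·9 + 8·9 + 0·3 + 6·8 = 1
s_57 = 10·1 + 8·9 + 0·9 + 6·3 = 1
s_58 = 10·1 + 8·1 + 0·9 + 6·9 = 6
s_59 = 10·6 + 8·1 + 0·1 + 6·9 = 1
s_60 = 10·1 + 8·6 + 0·1 + 6·1 = 9
s_61 = 10·9 + 8·1 + 0·6 + 6·1 = 5
s_62 = 10·5 + 8·9 + 0·1 + 6·6 = 4
s_63 = 10·4 + 8·5 + 0·9 + 6·1 = 9
s_64 = 10·9 + 8·4 + 0·5 + 6·9 = 0
s_65 = 10·0 + 8·9 + 0·4 + 6·5 = 3
s_66 = 10·3 + 8·0 + 0·9 + 6·4 = 10
s_67 = 10·10 + 8·3 + 0·0 + 6·9 = 2
s_68 = 10·2 + 8·10 + 0·3 + 6·0 = 1
s_69 = 10·1 + 8·2 + 0·10 + 6·3 = 0
s_70 = 10·0 + 8·1 + 0·2 + 6·10 = 2
s_71 = 10·2 + 8·0 + 0·1 + 6·2 = 10
s_72 = 10·10 + 8·2 + 0·0 + 6·1 = 1
s_73 = 10·1 + 8·10 + 0·2 + 6·0 = 2
s_74 = 10·2 + 8·1 + 0·10 + 6·2 = 7
s_75 = 10·7 + 8·2 + 0·1 + 6·10 = 3
s_76 = 10·3 + 8·7 + 0·2 + 6·1 = 4
s_77 = 10·4 + 8·3 + 0·7 + 6·2 = 10
s_78 = 10·10 + 8·4 + 0·3 + 6·7 = 9
s_79 = 10·9 + 8·10 + 0·4 + 6·3 = 1
s_80 = 10·1 + 8·9 + 0·10 + 6·4 = 7
s_81 = 10·7 + 8·1 + 0·9 + 6·10 = 6

6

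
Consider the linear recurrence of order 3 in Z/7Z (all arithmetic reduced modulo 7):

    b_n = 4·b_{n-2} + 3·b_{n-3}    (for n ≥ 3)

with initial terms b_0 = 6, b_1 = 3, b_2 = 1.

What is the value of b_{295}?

b_3 = 0·1 + 4·3 + 3·6 = 2
b_4 = 0·2 + 4·1 + 3·3 = 6
b_5 = 0·6 + 4·2 + 3·1 = 4
b_6 = 0·4 + 4·6 + 3·2 = 2
b_7 = 0·2 + 4·4 + 3·6 = 6
b_8 = 0·6 + 4·2 + 3·4 = 6
b_9 = 0·6 + 4·6 + 3·2 = 2
b_10 = 0·2 + 4·6 + 3·6 = 0
b_11 = 0·0 + 4·2 + 3·6 = 5
b_12 = 0·5 + 4·0 + 3·2 = 6
b_13 = 0·6 + 4·5 + 3·0 = 6
b_14 = 0·6 + 4·6 + 3·5 = 4
b_15 = 0·4 + 4·6 + 3·6 = 0
b_16 = 0·0 + 4·4 + 3·6 = 6
b_17 = 0·6 + 4·0 + 3·4 = 5
b_18 = 0·5 + 4·6 + 3·0 = 3
b_19 = 0·3 + 4·5 + 3·6 = 3
b_20 = 0·3 + 4·3 + 3·5 = 6
b_21 = 0·6 + 4·3 + 3·3 = 0
b_22 = 0·0 + 4·6 + 3·3 = 5
b_23 = 0·5 + 4·0 + 3·6 = 4
b_24 = 0·4 + 4·5 + 3·0 = 6
b_25 = 0·6 + 4·4 + 3·5 = 3
b_26 = 0·3 + 4·6 + 3·4 = 1
(b_24, b_25, b_26) = (6, 3, 1) = (b_0, b_1, b_2), so the sequence has period 24.
295 ≡ 7 (mod 24), hence b_295 = b_7 = 6.

6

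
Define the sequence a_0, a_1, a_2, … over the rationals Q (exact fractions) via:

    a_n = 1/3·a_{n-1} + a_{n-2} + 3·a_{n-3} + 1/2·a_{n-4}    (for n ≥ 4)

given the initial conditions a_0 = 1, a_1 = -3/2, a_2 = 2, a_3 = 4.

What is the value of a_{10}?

270457/2187

a_4 = 1/3·4 + 1·2 + 3·-3/2 + 1/2·1 = -2/3
a_5 = 1/3·-2/3 + 1·4 + 3·2 + 1/2·-3/2 = 325/36
a_6 = 1/3·325/36 + 1·-2/3 + 3·4 + 1/2·2 = 1657/108
a_7 = 1/3·1657/108 + 1·325/36 + 3·-2/3 + 1/2·4 = 2291/162
a_8 = 1/3·2291/162 + 1·1657/108 + 3·325/36 + 1/2·-2/3 = 11374/243
a_9 = 1/3·11374/243 + 1·2291/162 + 3·1657/108 + 1/2·325/36 = 468227/5832
a_10 = 1/3·468227/5832 + 1·11374/243 + 3·2291/162 + 1/2·1657/108 = 270457/2187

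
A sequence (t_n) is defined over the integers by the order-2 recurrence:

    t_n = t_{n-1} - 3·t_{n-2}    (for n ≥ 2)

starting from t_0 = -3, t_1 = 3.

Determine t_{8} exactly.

t_2 = 1·3 + -3·-3 = 12
t_3 = 1·12 + -3·3 = 3
t_4 = 1·3 + -3·12 = -33
t_5 = 1·-33 + -3·3 = -42
t_6 = 1·-42 + -3·-33 = 57
t_7 = 1·57 + -3·-42 = 183
t_8 = 1·183 + -3·57 = 12

12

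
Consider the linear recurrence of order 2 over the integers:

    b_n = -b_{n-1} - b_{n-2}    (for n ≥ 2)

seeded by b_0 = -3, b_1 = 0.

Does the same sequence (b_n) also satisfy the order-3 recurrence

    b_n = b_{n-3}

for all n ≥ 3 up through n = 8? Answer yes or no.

yes

Terms b_0..b_8: -3, 0, 3, -3, 0, 3, -3, 0, 3
n=3: candidate gives -3, actual b_3 = -3 ✓
n=4: candidate gives 0, actual b_4 = 0 ✓
n=5: candidate gives 3, actual b_5 = 3 ✓
n=6: candidate gives -3, actual b_6 = -3 ✓
n=7: candidate gives 0, actual b_7 = 0 ✓
n=8: candidate gives 3, actual b_8 = 3 ✓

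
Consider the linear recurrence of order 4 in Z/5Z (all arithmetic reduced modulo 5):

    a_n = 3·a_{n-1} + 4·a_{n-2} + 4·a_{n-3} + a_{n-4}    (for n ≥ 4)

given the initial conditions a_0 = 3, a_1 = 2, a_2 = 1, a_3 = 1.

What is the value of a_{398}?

4

a_4 = 3·1 + 4·1 + 4·2 + 1·3 = 3
a_5 = 3·3 + 4·1 + 4·1 + 1·2 = 4
a_6 = 3·4 + 4·3 + 4·1 + 1·1 = 4
a_7 = 3·4 + 4·4 + 4·3 + 1·1 = 1
a_8 = 3·1 + 4·4 + 4·4 + 1·3 = 3
a_9 = 3·3 + 4·1 + 4·4 + 1·4 = 3
a_10 = 3·3 + 4·3 + 4·1 + 1·4 = 4
a_11 = 3·4 + 4·3 + 4·3 + 1·1 = 2
a_12 = 3·2 + 4·4 + 4·3 + 1·3 = 2
a_13 = 3·2 + 4·2 + 4·4 + 1·3 = 3
a_14 = 3·3 + 4·2 + 4·2 + 1·4 = 4
a_15 = 3·4 + 4·3 + 4·2 + 1·2 = 4
a_16 = 3·4 + 4·4 + 4·3 + 1·2 = 2
a_17 = 3·2 + 4·4 + 4·4 + 1·3 = 1
a_18 = 3·1 + 4·2 + 4·4 + 1·4 = 1
a_19 = 3·1 + 4·1 + 4·2 + 1·4 = 4
a_20 = 3·4 + 4·1 + 4·1 + 1·2 = 2
a_21 = 3·2 + 4·4 + 4·1 + 1·1 = 2
a_22 = 3·2 + 4·2 + 4·4 + 1·1 = 1
a_23 = 3·1 + 4·2 + 4·2 + 1·4 = 3
a_24 = 3·3 + 4·1 + 4·2 + 1·2 = 3
a_25 = 3·3 + 4·3 + 4·1 + 1·2 = 2
a_26 = 3·2 + 4·3 + 4·3 + 1·1 = 1
a_27 = 3·1 + 4·2 + 4·3 + 1·3 = 1
(a_24, a_25, a_26, a_27) = (3, 2, 1, 1) = (a_0, a_1, a_2, a_3), so the sequence has period 24.
398 ≡ 14 (mod 24), hence a_398 = a_14 = 4.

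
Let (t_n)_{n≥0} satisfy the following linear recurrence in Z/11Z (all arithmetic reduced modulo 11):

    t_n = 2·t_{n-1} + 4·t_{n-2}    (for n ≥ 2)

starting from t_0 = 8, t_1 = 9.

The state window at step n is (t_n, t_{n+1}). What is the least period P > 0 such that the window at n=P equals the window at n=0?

n=0: window = (8, 9)
n=1: window = (9, 6)
n=2: window = (6, 4)
n=3: window = (4, 10)
n=4: window = (10, 3)
n=5: window = (3, 2)
n=6: window = (2, 5)
n=7: window = (5, 7)
n=8: window = (7, 1)
n=9: window = (1, 8)
n=10: window = (8, 9)
window at n=10 equals window at n=0 → period = 10

10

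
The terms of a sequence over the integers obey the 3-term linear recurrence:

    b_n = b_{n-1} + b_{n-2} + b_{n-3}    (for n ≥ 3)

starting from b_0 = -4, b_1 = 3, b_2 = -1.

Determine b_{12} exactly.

b_3 = 1·-1 + 1·3 + 1·-4 = -2
b_4 = 1·-2 + 1·-1 + 1·3 = 0
b_5 = 1·0 + 1·-2 + 1·-1 = -3
b_6 = 1·-3 + 1·0 + 1·-2 = -5
b_7 = 1·-5 + 1·-3 + 1·0 = -8
b_8 = 1·-8 + 1·-5 + 1·-3 = -16
b_9 = 1·-16 + 1·-8 + 1·-5 = -29
b_10 = 1·-29 + 1·-16 + 1·-8 = -53
b_11 = 1·-53 + 1·-29 + 1·-16 = -98
b_12 = 1·-98 + 1·-53 + 1·-29 = -180

-180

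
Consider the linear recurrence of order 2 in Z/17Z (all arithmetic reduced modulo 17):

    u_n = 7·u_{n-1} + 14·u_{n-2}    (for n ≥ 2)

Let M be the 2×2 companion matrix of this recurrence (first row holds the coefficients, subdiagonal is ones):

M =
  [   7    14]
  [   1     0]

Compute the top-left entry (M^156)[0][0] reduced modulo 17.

5

(M^156)[0][0] is the top entry after applying M 156 times to the unit state (1, 0). Equivalently it is h_{157} for the auxiliary sequence (h_n) obeying the same recurrence with h_1 = 1 and h_i = 0 for 0 ≤ i < 1:
h_2 = 7·1 + 14·0 = 7
h_3 = 7·7 + 14·1 = 12
h_4 = 7·12 + 14·7 = 12
h_5 = 7·12 + 14·12 = 14
h_6 = 7·14 + 14·12 = 11
h_7 = 7·11 + 14·14 = 1
h_8 = 7·1 + 14·11 = 8
h_9 = 7·8 + 14·1 = 2
h_10 = 7·2 + 14·8 = 7
h_11 = 7·7 + 14·2 = 9
h_12 = 7·9 + 14·7 = 8
h_13 = 7·8 + 14·9 = 12
h_14 = 7·12 + 14·8 = 9
h_15 = 7·9 + 14·12 = 10
h_16 = 7·10 + 14·9 = 9
h_17 = 7·9 + 14·10 = 16
h_18 = 7·16 + 14·9 = 0
h_19 = 7·0 + 14·16 = 3
h_20 = 7·3 + 14·0 = 4
h_21 = 7·4 + 14·3 = 2
h_22 = 7·2 + 14·4 = 2
h_23 = 7·2 + 14·2 = 8
h_24 = 7·8 + 14·2 = 16
h_25 = 7·16 + 14·8 = 3
h_26 = 7·3 + 14·16 = 7
h_27 = 7·7 + 14·3 = 6
h_28 = 7·6 + 14·7 = 4
h_29 = 7·4 + 14·6 = 10
h_30 = 7·10 + 14·4 = 7
h_31 = 7·7 + 14·10 = 2
h_32 = 7·2 + 14·7 = 10
h_33 = 7·10 + 14·2 = 13
h_34 = 7·13 + 14·10 = 10
h_35 = 7·10 + 14·13 = 14
h_36 = 7·14 + 14·10 = 0
h_37 = 7·0 + 14·14 = 9
h_38 = 7·9 + 14·0 = 12
h_39 = 7·12 + 14·9 = 6
h_40 = 7·6 + 14·12 = 6
h_41 = 7·6 + 14·6 = 7
h_42 = 7·7 + 14·6 = 14
h_43 = 7·14 + 14·7 = 9
h_44 = 7·9 + 14·14 = 4
h_45 = 7·4 + 14·9 = 1
h_46 = 7·1 + 14·4 = 12
h_47 = 7·12 + 14·1 = 13
h_48 = 7·13 + 14·12 = 4
h_49 = 7·4 + 14·13 = 6
h_50 = 7·6 + 14·4 = 13
h_51 = 7·13 + 14·6 = 5
h_52 = 7·5 + 14·13 = 13
h_53 = 7·13 + 14·5 = 8
h_54 = 7·8 + 14·13 = 0
h_55 = 7·0 + 14·8 = 10
h_56 = 7·10 + 14·0 = 2
h_57 = 7·2 + 14·10 = 1
h_58 = 7·1 + 14·2 = 1
h_59 = 7·1 + 14·1 = 4
h_60 = 7·4 + 14·1 = 8
h_61 = 7·8 + 14·4 = 10
h_62 = 7·10 + 14·8 = 12
h_63 = 7·12 + 14·10 = 3
h_64 = 7·3 + 14·12 = 2
h_65 = 7·2 + 14·3 = 5
h_66 = 7·5 + 14·2 = 12
h_67 = 7·12 + 14·5 = 1
h_68 = 7·1 + 14·12 = 5
h_69 = 7·5 + 14·1 = 15
h_70 = 7·15 + 14·5 = 5
h_71 = 7·5 + 14·15 = 7
h_72 = 7·7 + 14·5 = 0
h_73 = 7·0 + 14·7 = 13
h_74 = 7·13 + 14·0 = 6
h_75 = 7·6 + 14·13 = 3
h_76 = 7·3 + 14·6 = 3
h_77 = 7·3 + 14·3 = 12
h_78 = 7·12 + 14·3 = 7
h_79 = 7·7 + 14·12 = 13
h_80 = 7·13 + 14·7 = 2
h_81 = 7·2 + 14·13 = 9
h_82 = 7·9 + 14·2 = 6
h_83 = 7·6 + 14·9 = 15
h_84 = 7·15 + 14·6 = 2
h_85 = 7·2 + 14·15 = 3
h_86 = 7·3 + 14·2 = 15
h_87 = 7·15 + 14·3 = 11
h_88 = 7·11 + 14·15 = 15
h_89 = 7·15 + 14·11 = 4
h_90 = 7·4 + 14·15 = 0
h_91 = 7·0 + 14·4 = 5
h_92 = 7·5 + 14·0 = 1
h_93 = 7·1 + 14·5 = 9
h_94 = 7·9 + 14·1 = 9
h_95 = 7·9 + 14·9 = 2
h_96 = 7·2 + 14·9 = 4
h_97 = 7·4 + 14·2 = 5
h_98 = 7·5 + 14·4 = 6
h_99 = 7·6 + 14·5 = 10
h_100 = 7·10 + 14·6 = 1
h_101 = 7·1 + 14·10 = 11
h_102 = 7·11 + 14·1 = 6
h_103 = 7·6 + 14·11 = 9
h_104 = 7·9 + 14·6 = 11
h_105 = 7·11 + 14·9 = 16
h_106 = 7·16 + 14·11 = 11
h_107 = 7·11 + 14·16 = 12
h_108 = 7·12 + 14·11 = 0
h_109 = 7·0 + 14·12 = 15
h_110 = 7·15 + 14·0 = 3
h_111 = 7·3 + 14·15 = 10
h_112 = 7·10 + 14·3 = 10
h_113 = 7·10 + 14·10 = 6
h_114 = 7·6 + 14·10 = 12
h_115 = 7·12 + 14·6 = 15
h_116 = 7·15 + 14·12 = 1
h_117 = 7·1 + 14·15 = 13
h_118 = 7·13 + 14·1 = 3
h_119 = 7·3 + 14·13 = 16
h_120 = 7·16 + 14·3 = 1
h_121 = 7·1 + 14·16 = 10
h_122 = 7·10 + 14·1 = 16
h_123 = 7·16 + 14·10 = 14
h_124 = 7·14 + 14·16 = 16
h_125 = 7·16 + 14·14 = 2
h_126 = 7·2 + 14·16 = 0
h_127 = 7·0 + 14·2 = 11
h_128 = 7·11 + 14·0 = 9
h_129 = 7·9 + 14·11 = 13
h_130 = 7·13 + 14·9 = 13
h_131 = 7·13 + 14·13 = 1
h_132 = 7·1 + 14·13 = 2
h_133 = 7·2 + 14·1 = 11
h_134 = 7·11 + 14·2 = 3
h_135 = 7·3 + 14·11 = 5
h_136 = 7·5 + 14·3 = 9
h_137 = 7·9 + 14·5 = 14
h_138 = 7·14 + 14·9 = 3
h_139 = 7·3 + 14·14 = 13
h_140 = 7·13 + 14·3 = 14
h_141 = 7·14 + 14·13 = 8
h_142 = 7·8 + 14·14 = 14
h_143 = 7·14 + 14·8 = 6
h_144 = 7·6 + 14·14 = 0
h_145 = 7·0 + 14·6 = 16
h_146 = 7·16 + 14·0 = 10
h_147 = 7·10 + 14·16 = 5
h_148 = 7·5 + 14·10 = 5
h_149 = 7·5 + 14·5 = 3
h_150 = 7·3 + 14·5 = 6
h_151 = 7·6 + 14·3 = 16
h_152 = 7·16 + 14·6 = 9
h_153 = 7·9 + 14·16 = 15
h_154 = 7·15 + 14·9 = 10
h_155 = 7·10 + 14·15 = 8
h_156 = 7·8 + 14·10 = 9
h_157 = 7·9 + 14·8 = 5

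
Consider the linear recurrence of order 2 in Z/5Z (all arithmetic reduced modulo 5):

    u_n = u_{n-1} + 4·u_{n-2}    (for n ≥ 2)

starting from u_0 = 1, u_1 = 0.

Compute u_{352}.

0

u_2 = 1·0 + 4·1 = 4
u_3 = 1·4 + 4·0 = 4
u_4 = 1·4 + 4·4 = 0
u_5 = 1·0 + 4·4 = 1
u_6 = 1·1 + 4·0 = 1
u_7 = 1·1 + 4·1 = 0
(u_6, u_7) = (1, 0) = (u_0, u_1), so the sequence has period 6.
352 ≡ 4 (mod 6), hence u_352 = u_4 = 0.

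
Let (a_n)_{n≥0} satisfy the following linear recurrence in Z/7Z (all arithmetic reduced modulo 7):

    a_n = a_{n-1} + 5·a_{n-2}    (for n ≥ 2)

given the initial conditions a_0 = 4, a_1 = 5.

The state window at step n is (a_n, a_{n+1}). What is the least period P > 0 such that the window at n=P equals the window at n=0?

21

n=0: window = (4, 5)
n=1: window = (5, 4)
n=2: window = (4, 1)
n=3: window = (1, 0)
n=4: window = (0, 5)
n=5: window = (5, 5)
n=6: window = (5, 2)
n=7: window = (2, 6)
n=8: window = (6, 2)
n=9: window = (2, 4)
n=10: window = (4, 0)
n=11: window = (0, 6)
n=12: window = (6, 6)
n=13: window = (6, 1)
n=14: window = (1, 3)
n=15: window = (3, 1)
n=16: window = (1, 2)
n=17: window = (2, 0)
n=18: window = (0, 3)
n=19: window = (3, 3)
n=20: window = (3, 4)
n=21: window = (4, 5)
window at n=21 equals window at n=0 → period = 21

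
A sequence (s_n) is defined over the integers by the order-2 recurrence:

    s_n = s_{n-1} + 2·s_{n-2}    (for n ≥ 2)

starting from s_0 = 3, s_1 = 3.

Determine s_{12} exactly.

8193

s_2 = 1·3 + 2·3 = 9
s_3 = 1·9 + 2·3 = 15
s_4 = 1·15 + 2·9 = 33
s_5 = 1·33 + 2·15 = 63
s_6 = 1·63 + 2·33 = 129
s_7 = 1·129 + 2·63 = 255
s_8 = 1·255 + 2·129 = 513
s_9 = 1·513 + 2·255 = 1023
s_10 = 1·1023 + 2·513 = 2049
s_11 = 1·2049 + 2·1023 = 4095
s_12 = 1·4095 + 2·2049 = 8193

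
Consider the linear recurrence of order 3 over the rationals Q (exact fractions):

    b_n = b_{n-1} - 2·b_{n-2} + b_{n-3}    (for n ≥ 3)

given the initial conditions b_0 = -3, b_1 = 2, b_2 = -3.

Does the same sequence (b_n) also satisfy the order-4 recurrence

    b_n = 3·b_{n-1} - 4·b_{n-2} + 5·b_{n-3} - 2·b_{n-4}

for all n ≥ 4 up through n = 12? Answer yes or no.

Terms b_0..b_12: -3, 2, -3, -10, -2, 15, 9, -23, -26, 29, 58, -26, -113
n=4: candidate gives -2, actual b_4 = -2 ✓
n=5: candidate gives 15, actual b_5 = 15 ✓
n=6: candidate gives 9, actual b_6 = 9 ✓
n=7: candidate gives -23, actual b_7 = -23 ✓
n=8: candidate gives -26, actual b_8 = -26 ✓
n=9: candidate gives 29, actual b_9 = 29 ✓
n=10: candidate gives 58, actual b_10 = 58 ✓
n=11: candidate gives -26, actual b_11 = -26 ✓
n=12: candidate gives -113, actual b_12 = -113 ✓

yes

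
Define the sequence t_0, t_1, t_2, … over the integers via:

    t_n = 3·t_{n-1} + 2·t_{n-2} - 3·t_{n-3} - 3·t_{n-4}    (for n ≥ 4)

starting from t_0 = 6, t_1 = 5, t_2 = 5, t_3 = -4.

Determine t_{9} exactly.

-17900

t_4 = 3·-4 + 2·5 + -3·5 + -3·6 = -35
t_5 = 3·-35 + 2·-4 + -3·5 + -3·5 = -143
t_6 = 3·-143 + 2·-35 + -3·-4 + -3·5 = -502
t_7 = 3·-502 + 2·-143 + -3·-35 + -3·-4 = -1675
t_8 = 3·-1675 + 2·-502 + -3·-143 + -3·-35 = -5495
t_9 = 3·-5495 + 2·-1675 + -3·-502 + -3·-143 = -17900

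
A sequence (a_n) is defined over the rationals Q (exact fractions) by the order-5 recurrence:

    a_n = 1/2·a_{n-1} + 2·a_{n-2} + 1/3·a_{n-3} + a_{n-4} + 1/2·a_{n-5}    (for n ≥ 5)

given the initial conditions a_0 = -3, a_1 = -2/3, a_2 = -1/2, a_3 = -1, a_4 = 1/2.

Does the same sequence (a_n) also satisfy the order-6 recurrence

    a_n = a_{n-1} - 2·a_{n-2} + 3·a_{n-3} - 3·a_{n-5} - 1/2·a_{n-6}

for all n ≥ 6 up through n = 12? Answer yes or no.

Terms a_0..a_12: -3, -2/3, -1/2, -1, 1/2, -49/12, -53/24, -497/48, -3155/288, -5905/192, -51827/1152, -685081/6912, -2293657/13824
n=6: candidate gives -55/12, actual a_6 = -53/24 ✗

no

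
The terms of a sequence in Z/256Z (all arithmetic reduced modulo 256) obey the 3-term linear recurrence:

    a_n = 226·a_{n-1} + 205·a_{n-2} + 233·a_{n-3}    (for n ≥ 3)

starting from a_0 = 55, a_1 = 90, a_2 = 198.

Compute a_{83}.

a_3 = 226·198 + 205·90 + 233·55 = 237
a_4 = 226·237 + 205·198 + 233·90 = 178
a_5 = 226·178 + 205·237 + 233·198 = 35
a_6 = 226·35 + 205·178 + 233·237 = 37
a_7 = 226·37 + 205·35 + 233·178 = 179
a_8 = 226·179 + 205·37 + 233·35 = 130
a_9 = 226·130 + 205·179 + 233·37 = 200
a_10 = 226·200 + 205·130 + 233·179 = 149
a_11 = 226·149 + 205·200 + 233·130 = 4
a_12 = 226·4 + 205·149 + 233·200 = 225
a_13 = 226·225 + 205·4 + 233·149 = 115
a_14 = 226·115 + 205·225 + 233·4 = 87
a_15 = 226·87 + 205·115 + 233·225 = 174
a_16 = 226·174 + 205·87 + 233·115 = 242
a_17 = 226·242 + 205·174 + 233·87 = 41
a_18 = 226·41 + 205·242 + 233·174 = 90
a_19 = 226·90 + 205·41 + 233·242 = 139
a_20 = 226·139 + 205·90 + 233·41 = 25
a_21 = 226·25 + 205·139 + 233·90 = 75
a_22 = 226·75 + 205·25 + 233·139 = 190
a_23 = 226·190 + 205·75 + 233·25 = 140
a_24 = 226·140 + 205·190 + 233·75 = 1
a_25 = 226·1 + 205·140 + 233·190 = 236
a_26 = 226·236 + 205·1 + 233·140 = 145
a_27 = 226·145 + 205·236 + 233·1 = 231
a_28 = 226·231 + 205·145 + 233·236 = 215
a_29 = 226·215 + 205·231 + 233·145 = 194
a_30 = 226·194 + 205·215 + 233·231 = 174
a_31 = 226·174 + 205·194 + 233·215 = 165
a_32 = 226·165 + 205·174 + 233·194 = 146
a_33 = 226·146 + 205·165 + 233·174 = 99
a_34 = 226·99 + 205·146 + 233·165 = 125
a_35 = 226·125 + 205·99 + 233·146 = 131
a_36 = 226·131 + 205·125 + 233·99 = 218
a_37 = 226·218 + 205·131 + 233·125 = 32
a_38 = 226·32 + 205·218 + 233·131 = 13
a_39 = 226·13 + 205·32 + 233·218 = 132
a_40 = 226·132 + 205·13 + 233·32 = 17
a_41 = 226·17 + 205·132 + 233·13 = 139
a_42 = 226·139 + 205·17 + 233·132 = 119
a_43 = 226·119 + 205·139 + 233·17 = 214
a_44 = 226·214 + 205·119 + 233·139 = 186
a_45 = 226·186 + 205·214 + 233·119 = 225
a_46 = 226·225 + 205·186 + 233·214 = 90
a_47 = 226·90 + 205·225 + 233·186 = 235
a_48 = 226·235 + 205·90 + 233·225 = 81
a_49 = 226·81 + 205·235 + 233·90 = 155
a_50 = 226·155 + 205·81 + 233·235 = 150
a_51 = 226·150 + 205·155 + 233·81 = 68
a_52 = 226·68 + 205·150 + 233·155 = 57
a_53 = 226·57 + 205·68 + 233·150 = 76
a_54 = 226·76 + 205·57 + 233·68 = 161
a_55 = 226·161 + 205·76 + 233·57 = 223
a_56 = 226·223 + 205·161 + 233·76 = 247
a_57 = 226·247 + 205·223 + 233·161 = 42
a_58 = 226·42 + 205·247 + 233·223 = 214
a_59 = 226·214 + 205·42 + 233·247 = 93
a_60 = 226·93 + 205·214 + 233·42 = 178
a_61 = 226·178 + 205·93 + 233·214 = 99
a_62 = 226·99 + 205·178 + 233·93 = 149
a_63 = 226·149 + 205·99 + 233·178 = 211
a_64 = 226·211 + 205·149 + 233·99 = 178
a_65 = 226·178 + 205·211 + 233·149 = 184
a_66 = 226·184 + 205·178 + 233·211 = 5
a_67 = 226·5 + 205·184 + 233·178 = 196
a_68 = 226·196 + 205·5 + 233·184 = 129
a_69 = 226·129 + 205·196 + 233·5 = 99
a_70 = 226·99 + 205·129 + 233·196 = 23
a_71 = 226·23 + 205·99 + 233·129 = 254
a_72 = 226·254 + 205·23 + 233·99 = 194
a_73 = 226·194 + 205·254 + 233·23 = 153
a_74 = 226·153 + 205·194 + 233·254 = 154
a_75 = 226·154 + 205·153 + 233·194 = 11
a_76 = 226·11 + 205·154 + 233·153 = 73
a_77 = 226·73 + 205·11 + 233·154 = 107
a_78 = 226·107 + 205·73 + 233·11 = 238
a_79 = 226·238 + 205·107 + 233·73 = 60
a_80 = 226·60 + 205·238 + 233·107 = 241
a_81 = 226·241 + 205·60 + 233·238 = 108
a_82 = 226·108 + 205·241 + 233·60 = 241
a_83 = 226·241 + 205·108 + 233·241 = 151

151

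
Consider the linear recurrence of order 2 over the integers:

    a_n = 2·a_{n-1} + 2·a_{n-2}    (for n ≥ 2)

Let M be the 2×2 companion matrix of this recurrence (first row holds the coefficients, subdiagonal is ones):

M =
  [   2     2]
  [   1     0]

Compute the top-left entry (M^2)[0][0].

(M^2)[0][0] is the top entry after applying M 2 times to the unit state (1, 0). Equivalently it is h_{3} for the auxiliary sequence (h_n) obeying the same recurrence with h_1 = 1 and h_i = 0 for 0 ≤ i < 1:
h_2 = 2·1 + 2·0 = 2
h_3 = 2·2 + 2·1 = 6

6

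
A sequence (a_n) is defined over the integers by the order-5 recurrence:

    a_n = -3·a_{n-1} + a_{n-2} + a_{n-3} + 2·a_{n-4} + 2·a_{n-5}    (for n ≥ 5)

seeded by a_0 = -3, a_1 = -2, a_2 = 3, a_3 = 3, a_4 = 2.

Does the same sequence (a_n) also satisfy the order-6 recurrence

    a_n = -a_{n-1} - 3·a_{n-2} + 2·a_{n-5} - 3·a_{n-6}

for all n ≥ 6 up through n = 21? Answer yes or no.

no

Terms a_0..a_21: -3, -2, 3, 3, 2, -10, 37, -107, 358, -1160, 3785, -12297, 40018, -130170, 423481, -1377619, 4481610, -14579272, 47428429, -154291225, 501930814, -1632850562
n=6: candidate gives 9, actual a_6 = 37 ✗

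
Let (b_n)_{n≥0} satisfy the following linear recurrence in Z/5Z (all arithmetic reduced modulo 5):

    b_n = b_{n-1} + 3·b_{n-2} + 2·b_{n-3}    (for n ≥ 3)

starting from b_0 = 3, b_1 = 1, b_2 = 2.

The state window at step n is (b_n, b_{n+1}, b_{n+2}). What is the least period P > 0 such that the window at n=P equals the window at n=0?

n=0: window = (3, 1, 2)
n=1: window = (1, 2, 1)
n=2: window = (2, 1, 4)
n=3: window = (1, 4, 1)
n=4: window = (4, 1, 0)
n=5: window = (1, 0, 1)
n=6: window = (0, 1, 3)
n=7: window = (1, 3, 1)
n=8: window = (3, 1, 2)
window at n=8 equals window at n=0 → period = 8

8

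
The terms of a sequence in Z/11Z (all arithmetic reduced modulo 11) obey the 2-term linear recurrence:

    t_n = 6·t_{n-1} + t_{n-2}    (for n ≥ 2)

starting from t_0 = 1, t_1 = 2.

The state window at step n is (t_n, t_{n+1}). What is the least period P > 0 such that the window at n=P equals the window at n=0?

24

n=0: window = (1, 2)
n=1: window = (2, 2)
n=2: window = (2, 3)
n=3: window = (3, 9)
n=4: window = (9, 2)
n=5: window = (2, 10)
n=6: window = (10, 7)
n=7: window = (7, 8)
n=8: window = (8, 0)
n=9: window = (0, 8)
n=10: window = (8, 4)
n=11: window = (4, 10)
n=12: window = (10, 9)
n=13: window = (9, 9)
n=14: window = (9, 8)
n=15: window = (8, 2)
n=16: window = (2, 9)
n=17: window = (9, 1)
n=18: window = (1, 4)
n=19: window = (4, 3)
n=20: window = (3, 0)
n=21: window = (0, 3)
n=22: window = (3, 7)
n=23: window = (7, 1)
n=24: window = (1, 2)
window at n=24 equals window at n=0 → period = 24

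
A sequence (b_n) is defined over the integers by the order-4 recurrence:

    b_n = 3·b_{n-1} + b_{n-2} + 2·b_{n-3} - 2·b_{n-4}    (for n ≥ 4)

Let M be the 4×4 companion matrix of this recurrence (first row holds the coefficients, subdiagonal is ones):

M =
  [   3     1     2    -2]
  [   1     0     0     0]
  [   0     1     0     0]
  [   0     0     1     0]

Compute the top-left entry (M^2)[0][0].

(M^2)[0][0] is the top entry after applying M 2 times to the unit state (1, 0, 0, 0). Equivalently it is h_{5} for the auxiliary sequence (h_n) obeying the same recurrence with h_3 = 1 and h_i = 0 for 0 ≤ i < 3:
h_4 = 3·1 + 1·0 + 2·0 + -2·0 = 3
h_5 = 3·3 + 1·1 + 2·0 + -2·0 = 10

10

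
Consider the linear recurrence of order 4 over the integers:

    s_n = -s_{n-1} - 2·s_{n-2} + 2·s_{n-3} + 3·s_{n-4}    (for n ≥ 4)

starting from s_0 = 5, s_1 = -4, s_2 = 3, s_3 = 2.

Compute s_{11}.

s_4 = -1·2 + -2·3 + 2·-4 + 3·5 = -1
s_5 = -1·-1 + -2·2 + 2·3 + 3·-4 = -9
s_6 = -1·-9 + -2·-1 + 2·2 + 3·3 = 24
s_7 = -1·24 + -2·-9 + 2·-1 + 3·2 = -2
s_8 = -1·-2 + -2·24 + 2·-9 + 3·-1 = -67
s_9 = -1·-67 + -2·-2 + 2·24 + 3·-9 = 92
s_10 = -1·92 + -2·-67 + 2·-2 + 3·24 = 110
s_11 = -1·110 + -2·92 + 2·-67 + 3·-2 = -434

-434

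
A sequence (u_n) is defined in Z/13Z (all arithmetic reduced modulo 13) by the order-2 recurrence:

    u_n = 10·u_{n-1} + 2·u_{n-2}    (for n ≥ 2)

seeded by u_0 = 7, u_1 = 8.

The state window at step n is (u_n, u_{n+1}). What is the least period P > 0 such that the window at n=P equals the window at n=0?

12

n=0: window = (7, 8)
n=1: window = (8, 3)
n=2: window = (3, 7)
n=3: window = (7, 11)
n=4: window = (11, 7)
n=5: window = (7, 1)
n=6: window = (1, 11)
n=7: window = (11, 8)
n=8: window = (8, 11)
n=9: window = (11, 9)
n=10: window = (9, 8)
n=11: window = (8, 7)
n=12: window = (7, 8)
window at n=12 equals window at n=0 → period = 12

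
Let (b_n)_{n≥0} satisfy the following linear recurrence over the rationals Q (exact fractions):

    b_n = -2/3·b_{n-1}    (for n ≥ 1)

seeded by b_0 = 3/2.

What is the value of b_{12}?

2048/177147

b_1 = -2/3·3/2 = -1
b_2 = -2/3·-1 = 2/3
b_3 = -2/3·2/3 = -4/9
b_4 = -2/3·-4/9 = 8/27
b_5 = -2/3·8/27 = -16/81
b_6 = -2/3·-16/81 = 32/243
b_7 = -2/3·32/243 = -64/729
b_8 = -2/3·-64/729 = 128/2187
b_9 = -2/3·128/2187 = -256/6561
b_10 = -2/3·-256/6561 = 512/19683
b_11 = -2/3·512/19683 = -1024/59049
b_12 = -2/3·-1024/59049 = 2048/177147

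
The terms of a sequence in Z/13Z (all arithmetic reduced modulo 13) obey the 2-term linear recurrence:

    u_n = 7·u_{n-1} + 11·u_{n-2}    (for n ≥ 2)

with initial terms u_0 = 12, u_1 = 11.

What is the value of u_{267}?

4

u_2 = 7·11 + 11·12 = 1
u_3 = 7·1 + 11·11 = 11
u_4 = 7·11 + 11·1 = 10
u_5 = 7·10 + 11·11 = 9
u_6 = 7·9 + 11·10 = 4
u_7 = 7·4 + 11·9 = 10
Continuing the recurrence:
  u_8 = 10;  u_9 = 11;  u_10 = 5;  u_11 = 0;  u_12 = 3;  u_13 = 8
  u_14 = 11;  u_15 = 9;  u_16 = 2;  u_17 = 9;  u_18 = 7;  u_19 = 5
  u_20 = 8;  u_21 = 7;  u_22 = 7;  u_23 = 9;  u_24 = 10;  u_25 = 0
  u_26 = 6;  u_27 = 3;  u_28 = 9;  u_29 = 5;  u_30 = 4;  u_31 = 5
  u_32 = 1;  u_33 = 10;  u_34 = 3;  u_35 = 1;  u_36 = 1;  u_37 = 5
  u_38 = 7;  u_39 = 0;  u_40 = 12;  u_41 = 6;  u_42 = 5;  u_43 = 10
  u_44 = 8;  u_45 = 10;  u_46 = 2;  u_47 = 7;  u_48 = 6;  u_49 = 2
  u_50 = 2;  u_51 = 10;  u_52 = 1;  u_53 = 0;  u_54 = 11;  u_55 = 12
  u_56 = 10;  u_57 = 7;  u_58 = 3;  u_59 = 7;  u_60 = 4;  u_61 = 1
  u_62 = 12;  u_63 = 4;  u_64 = 4;  u_65 = 7;  u_66 = 2;  u_67 = 0
  u_68 = 9;  u_69 = 11;  u_70 = 7;  u_71 = 1;  u_72 = 6;  u_73 = 1
  u_74 = 8;  u_75 = 2;  u_76 = 11;  u_77 = 8;  u_78 = 8;  u_79 = 1
  u_80 = 4;  u_81 = 0;  u_82 = 5;  u_83 = 9;  u_84 = 1;  u_85 = 2
  u_86 = 12;  u_87 = 2;  u_88 = 3;  u_89 = 4;  u_90 = 9;  u_91 = 3
  u_92 = 3;  u_93 = 2;  u_94 = 8;  u_95 = 0;  u_96 = 10;  u_97 = 5
  u_98 = 2;  u_99 = 4;  u_100 = 11;  u_101 = 4;  u_102 = 6;  u_103 = 8
  u_104 = 5;  u_105 = 6;  u_106 = 6;  u_107 = 4;  u_108 = 3;  u_109 = 0
  u_110 = 7;  u_111 = 10;  u_112 = 4;  u_113 = 8;  u_114 = 9;  u_115 = 8
  u_116 = 12;  u_117 = 3;  u_118 = 10;  u_119 = 12;  u_120 = 12;  u_121 = 8
  u_122 = 6;  u_123 = 0;  u_124 = 1;  u_125 = 7;  u_126 = 8;  u_127 = 3
  u_128 = 5;  u_129 = 3;  u_130 = 11;  u_131 = 6;  u_132 = 7;  u_133 = 11
  u_134 = 11;  u_135 = 3;  u_136 = 12;  u_137 = 0;  u_138 = 2;  u_139 = 1
  u_140 = 3;  u_141 = 6;  u_142 = 10;  u_143 = 6;  u_144 = 9;  u_145 = 12
  u_146 = 1;  u_147 = 9;  u_148 = 9;  u_149 = 6;  u_150 = 11;  u_151 = 0
  u_152 = 4;  u_153 = 2;  u_154 = 6;  u_155 = 12;  u_156 = 7;  u_157 = 12
  u_158 = 5;  u_159 = 11;  u_160 = 2;  u_161 = 5;  u_162 = 5;  u_163 = 12
  u_164 = 9;  u_165 = 0;  u_166 = 8;  u_167 = 4;  u_168 = 12;  u_169 = 11
  u_170 = 1;  u_171 = 11;  u_172 = 10;  u_173 = 9;  u_174 = 4;  u_175 = 10
  u_176 = 10;  u_177 = 11;  u_178 = 5;  u_179 = 0;  u_180 = 3;  u_181 = 8
  u_182 = 11;  u_183 = 9;  u_184 = 2;  u_185 = 9;  u_186 = 7;  u_187 = 5
  u_188 = 8;  u_189 = 7;  u_190 = 7;  u_191 = 9;  u_192 = 10;  u_193 = 0
  u_194 = 6;  u_195 = 3;  u_196 = 9;  u_197 = 5;  u_198 = 4;  u_199 = 5
  u_200 = 1;  u_201 = 10;  u_202 = 3;  u_203 = 1;  u_204 = 1;  u_205 = 5
  u_206 = 7;  u_207 = 0;  u_208 = 12;  u_209 = 6;  u_210 = 5;  u_211 = 10
  u_212 = 8;  u_213 = 10;  u_214 = 2;  u_215 = 7;  u_216 = 6;  u_217 = 2
  u_218 = 2;  u_219 = 10;  u_220 = 1;  u_221 = 0;  u_222 = 11;  u_223 = 12
  u_224 = 10;  u_225 = 7;  u_226 = 3;  u_227 = 7;  u_228 = 4;  u_229 = 1
  u_230 = 12;  u_231 = 4;  u_232 = 4;  u_233 = 7;  u_234 = 2;  u_235 = 0
  u_236 = 9;  u_237 = 11;  u_238 = 7;  u_239 = 1;  u_240 = 6;  u_241 = 1
  u_242 = 8;  u_243 = 2;  u_244 = 11;  u_245 = 8;  u_246 = 8;  u_247 = 1
  u_248 = 4;  u_249 = 0;  u_250 = 5;  u_251 = 9;  u_252 = 1;  u_253 = 2
  u_254 = 12;  u_255 = 2;  u_256 = 3;  u_257 = 4;  u_258 = 9;  u_259 = 3
  u_260 = 3;  u_261 = 2;  u_262 = 8;  u_263 = 0;  u_264 = 10;  u_265 = 5
u_266 = 7·5 + 11·10 = 2
u_267 = 7·2 + 11·5 = 4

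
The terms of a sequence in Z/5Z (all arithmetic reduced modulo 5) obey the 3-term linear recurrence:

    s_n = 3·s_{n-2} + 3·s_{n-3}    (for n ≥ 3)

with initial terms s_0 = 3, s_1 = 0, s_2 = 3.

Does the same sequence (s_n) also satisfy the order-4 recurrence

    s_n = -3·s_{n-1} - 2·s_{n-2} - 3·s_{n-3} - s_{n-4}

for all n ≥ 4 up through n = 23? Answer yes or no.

yes

Terms s_0..s_23: 3, 0, 3, 4, 4, 1, 4, 0, 0, 2, 0, 1, 1, 3, 1, 2, 2, 4, 2, 3, 3, 0, 3, 4
n=4: candidate gives 4, actual s_4 = 4 ✓
n=5: candidate gives 1, actual s_5 = 1 ✓
n=6: candidate gives 4, actual s_6 = 4 ✓
n=7: candidate gives 0, actual s_7 = 0 ✓
n=8: candidate gives 0, actual s_8 = 0 ✓
n=9: candidate gives 2, actual s_9 = 2 ✓
n=10: candidate gives 0, actual s_10 = 0 ✓
n=11: candidate gives 1, actual s_11 = 1 ✓
n=12: candidate gives 1, actual s_12 = 1 ✓
n=13: candidate gives 3, actual s_13 = 3 ✓
n=14: candidate gives 1, actual s_14 = 1 ✓
n=15: candidate gives 2, actual s_15 = 2 ✓
n=16: candidate gives 2, actual s_16 = 2 ✓
n=17: candidate gives 4, actual s_17 = 4 ✓
n=18: candidate gives 2, actual s_18 = 2 ✓
n=19: candidate gives 3, actual s_19 = 3 ✓
n=20: candidate gives 3, actual s_20 = 3 ✓
n=21: candidate gives 0, actual s_21 = 0 ✓
n=22: candidate gives 3, actual s_22 = 3 ✓
n=23: candidate gives 4, actual s_23 = 4 ✓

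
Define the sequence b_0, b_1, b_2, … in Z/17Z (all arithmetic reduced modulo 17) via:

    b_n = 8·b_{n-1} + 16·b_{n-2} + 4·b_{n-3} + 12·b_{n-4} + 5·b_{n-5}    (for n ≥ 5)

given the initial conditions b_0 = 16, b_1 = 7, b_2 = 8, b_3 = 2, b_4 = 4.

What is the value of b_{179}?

b_5 = 8·4 + 16·2 + 4·8 + 12·7 + 5·16 = 5
b_6 = 8·5 + 16·4 + 4·2 + 12·8 + 5·7 = 5
b_7 = 8·5 + 16·5 + 4·4 + 12·2 + 5·8 = 13
b_8 = 8·13 + 16·5 + 4·5 + 12·4 + 5·2 = 7
b_9 = 8·7 + 16·13 + 4·5 + 12·5 + 5·4 = 7
b_10 = 8·7 + 16·7 + 4·13 + 12·5 + 5·5 = 16
Continuing the recurrence:
  b_11 = 7;  b_12 = 13;  b_13 = 8;  b_14 = 0;  b_15 = 4;  b_16 = 0
  b_17 = 4;  b_18 = 3;  b_19 = 0;  b_20 = 16;  b_21 = 1;  b_22 = 14
  b_23 = 3;  b_24 = 2;  b_25 = 8;  b_26 = 9;  b_27 = 8;  b_28 = 7
  b_29 = 3;  b_30 = 10;  b_31 = 8;  b_32 = 3;  b_33 = 8;  b_34 = 7
  b_35 = 2;  b_36 = 15;  b_37 = 2;  b_38 = 14;  b_39 = 8;  b_40 = 10
  b_41 = 6;  b_42 = 10;  b_43 = 8;  b_44 = 0;  b_45 = 1;  b_46 = 3
  b_47 = 16;  b_48 = 16;  b_49 = 0;  b_50 = 4;  b_51 = 14;  b_52 = 6
  b_53 = 11;  b_54 = 16;  b_55 = 6;  b_56 = 14;  b_57 = 9;  b_58 = 6
  b_59 = 9;  b_60 = 11;  b_61 = 9;  b_62 = 10;  b_63 = 15;  b_64 = 0
  b_65 = 1;  b_66 = 12;  b_67 = 2;  b_68 = 15;  b_69 = 8;  b_70 = 2
  b_71 = 16;  b_72 = 8;  b_73 = 6;  b_74 = 15;  b_75 = 8;  b_76 = 11
  b_77 = 14;  b_78 = 3;  b_79 = 4;  b_80 = 2;  b_81 = 9;  b_82 = 5
  b_83 = 0;  b_84 = 7;  b_85 = 7;  b_86 = 1;  b_87 = 3;  b_88 = 16
  b_89 = 10;  b_90 = 4;  b_91 = 8;  b_92 = 1;  b_93 = 12;  b_94 = 4
  b_95 = 4;  b_96 = 9;  b_97 = 12;  b_98 = 7;  b_99 = 12;  b_100 = 10
  b_101 = 13;  b_102 = 14;  b_103 = 12;  b_104 = 8;  b_105 = 8;  b_106 = 14
  b_107 = 10;  b_108 = 16;  b_109 = 4;  b_110 = 9;  b_111 = 16;  b_112 = 3
  b_113 = 2;  b_114 = 1;  b_115 = 0;  b_116 = 4;  b_117 = 7;  b_118 = 6
  b_119 = 11;  b_120 = 5;  b_121 = 4;  b_122 = 8;  b_123 = 4;  b_124 = 2
  b_125 = 15;  b_126 = 12;  b_127 = 7;  b_128 = 12;  b_129 = 4;  b_130 = 12
  b_131 = 12;  b_132 = 7;  b_133 = 13;  b_134 = 3;  b_135 = 5;  b_136 = 12
  b_137 = 5;  b_138 = 13;  b_139 = 1;  b_140 = 14;  b_141 = 11;  b_142 = 4
  b_143 = 1;  b_144 = 0;  b_145 = 13;  b_146 = 7;  b_147 = 7;  b_148 = 4
  b_149 = 5;  b_150 = 9;  b_151 = 15;  b_152 = 10;  b_153 = 11;  b_154 = 16
  b_155 = 8;  b_156 = 15;  b_157 = 1;  b_158 = 0;  b_159 = 14;  b_160 = 13
  b_161 = 7;  b_162 = 2;  b_163 = 8;  b_164 = 10;  b_165 = 8;  b_166 = 9
  b_167 = 6;  b_168 = 10;  b_169 = 1;  b_170 = 0;  b_171 = 3;  b_172 = 8
  b_173 = 4;  b_174 = 7;  b_175 = 1;  b_176 = 9;  b_177 = 0
b_178 = 8·0 + 16·9 + 4·1 + 12·7 + 5·4 = 14
b_179 = 8·14 + 16·0 + 4·9 + 12·1 + 5·7 = 8

8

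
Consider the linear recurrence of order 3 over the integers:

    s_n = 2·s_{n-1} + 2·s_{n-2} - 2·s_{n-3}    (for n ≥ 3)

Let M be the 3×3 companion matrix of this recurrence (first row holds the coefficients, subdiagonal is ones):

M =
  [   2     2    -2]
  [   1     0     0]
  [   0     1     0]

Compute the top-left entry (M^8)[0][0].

(M^8)[0][0] is the top entry after applying M 8 times to the unit state (1, 0, 0). Equivalently it is h_{10} for the auxiliary sequence (h_n) obeying the same recurrence with h_2 = 1 and h_i = 0 for 0 ≤ i < 2:
h_3 = 2·1 + 2·0 + -2·0 = 2
h_4 = 2·2 + 2·1 + -2·0 = 6
h_5 = 2·6 + 2·2 + -2·1 = 14
h_6 = 2·14 + 2·6 + -2·2 = 36
h_7 = 2·36 + 2·14 + -2·6 = 88
h_8 = 2·88 + 2·36 + -2·14 = 220
h_9 = 2·220 + 2·88 + -2·36 = 544
h_10 = 2·544 + 2·220 + -2·88 = 1352

1352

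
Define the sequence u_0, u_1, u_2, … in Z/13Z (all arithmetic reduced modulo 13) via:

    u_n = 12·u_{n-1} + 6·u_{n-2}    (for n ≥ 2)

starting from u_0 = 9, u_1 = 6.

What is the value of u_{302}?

9

u_2 = 12·6 + 6·9 = 9
u_3 = 12·9 + 6·6 = 1
u_4 = 12·1 + 6·9 = 1
u_5 = 12·1 + 6·1 = 5
u_6 = 12·5 + 6·1 = 1
u_7 = 12·1 + 6·5 = 3
u_8 = 12·3 + 6·1 = 3
u_9 = 12·3 + 6·3 = 2
u_10 = 12·2 + 6·3 = 3
u_11 = 12·3 + 6·2 = 9
u_12 = 12·9 + 6·3 = 9
u_13 = 12·9 + 6·9 = 6
(u_12, u_13) = (9, 6) = (u_0, u_1), so the sequence has period 12.
302 ≡ 2 (mod 12), hence u_302 = u_2 = 9.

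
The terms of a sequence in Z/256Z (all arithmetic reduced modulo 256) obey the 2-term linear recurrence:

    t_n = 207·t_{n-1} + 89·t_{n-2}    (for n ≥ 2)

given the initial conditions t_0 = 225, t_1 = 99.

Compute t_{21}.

t_2 = 207·99 + 89·225 = 70
t_3 = 207·70 + 89·99 = 5
t_4 = 207·5 + 89·70 = 97
t_5 = 207·97 + 89·5 = 44
t_6 = 207·44 + 89·97 = 77
t_7 = 207·77 + 89·44 = 143
t_8 = 207·143 + 89·77 = 102
t_9 = 207·102 + 89·143 = 49
t_10 = 207·49 + 89·102 = 21
t_11 = 207·21 + 89·49 = 4
t_12 = 207·4 + 89·21 = 137
t_13 = 207·137 + 89·4 = 43
t_14 = 207·43 + 89·137 = 102
t_15 = 207·102 + 89·43 = 109
t_16 = 207·109 + 89·102 = 153
t_17 = 207·153 + 89·109 = 156
t_18 = 207·156 + 89·153 = 85
t_19 = 207·85 + 89·156 = 247
t_20 = 207·247 + 89·85 = 70
t_21 = 207·70 + 89·247 = 121

121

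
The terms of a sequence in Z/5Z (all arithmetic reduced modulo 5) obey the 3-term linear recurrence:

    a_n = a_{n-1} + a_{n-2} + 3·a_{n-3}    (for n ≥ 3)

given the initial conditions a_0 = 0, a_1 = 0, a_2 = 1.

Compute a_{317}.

a_3 = 1·1 + 1·0 + 3·0 = 1
a_4 = 1·1 + 1·1 + 3·0 = 2
a_5 = 1·2 + 1·1 + 3·1 = 1
a_6 = 1·1 + 1·2 + 3·1 = 1
a_7 = 1·1 + 1·1 + 3·2 = 3
a_8 = 1·3 + 1·1 + 3·1 = 2
a_9 = 1·2 + 1·3 + 3·1 = 3
a_10 = 1·3 + 1·2 + 3·3 = 4
a_11 = 1·4 + 1·3 + 3·2 = 3
a_12 = 1·3 + 1·4 + 3·3 = 1
a_13 = 1·1 + 1·3 + 3·4 = 1
a_14 = 1·1 + 1·1 + 3·3 = 1
a_15 = 1·1 + 1·1 + 3·1 = 0
a_16 = 1·0 + 1·1 + 3·1 = 4
a_17 = 1·4 + 1·0 + 3·1 = 2
a_18 = 1·2 + 1·4 + 3·0 = 1
a_19 = 1·1 + 1·2 + 3·4 = 0
a_20 = 1·0 + 1·1 + 3·2 = 2
a_21 = 1·2 + 1·0 + 3·1 = 0
a_22 = 1·0 + 1·2 + 3·0 = 2
a_23 = 1·2 + 1·0 + 3·2 = 3
a_24 = 1·3 + 1·2 + 3·0 = 0
a_25 = 1·0 + 1·3 + 3·2 = 4
a_26 = 1·4 + 1·0 + 3·3 = 3
a_27 = 1·3 + 1·4 + 3·0 = 2
a_28 = 1·2 + 1·3 + 3·4 = 2
a_29 = 1·2 + 1·2 + 3·3 = 3
a_30 = 1·3 + 1·2 + 3·2 = 1
a_31 = 1·1 + 1·3 + 3·2 = 0
a_32 = 1·0 + 1·1 + 3·3 = 0
a_33 = 1·0 + 1·0 + 3·1 = 3
a_34 = 1·3 + 1·0 + 3·0 = 3
a_35 = 1·3 + 1·3 + 3·0 = 1
a_36 = 1·1 + 1·3 + 3·3 = 3
a_37 = 1·3 + 1·1 + 3·3 = 3
a_38 = 1·3 + 1·3 + 3·1 = 4
a_39 = 1·4 + 1·3 + 3·3 = 1
a_40 = 1·1 + 1·4 + 3·3 = 4
a_41 = 1·4 + 1·1 + 3·4 = 2
a_42 = 1·2 + 1·4 + 3·1 = 4
a_43 = 1·4 + 1·2 + 3·4 = 3
a_44 = 1·3 + 1·4 + 3·2 = 3
a_45 = 1·3 + 1·3 + 3·4 = 3
a_46 = 1·3 + 1·3 + 3·3 = 0
a_47 = 1·0 + 1·3 + 3·3 = 2
a_48 = 1·2 + 1·0 + 3·3 = 1
a_49 = 1·1 + 1·2 + 3·0 = 3
a_50 = 1·3 + 1·1 + 3·2 = 0
a_51 = 1·0 + 1·3 + 3·1 = 1
a_52 = 1·1 + 1·0 + 3·3 = 0
a_53 = 1·0 + 1·1 + 3·0 = 1
a_54 = 1·1 + 1·0 + 3·1 = 4
a_55 = 1·4 + 1·1 + 3·0 = 0
a_56 = 1·0 + 1·4 + 3·1 = 2
a_57 = 1·2 + 1·0 + 3·4 = 4
a_58 = 1·4 + 1·2 + 3·0 = 1
a_59 = 1·1 + 1·4 + 3·2 = 1
a_60 = 1·1 + 1·1 + 3·4 = 4
a_61 = 1·4 + 1·1 + 3·1 = 3
a_62 = 1·3 + 1·4 + 3·1 = 0
a_63 = 1·0 + 1·3 + 3·4 = 0
a_64 = 1·0 + 1·0 + 3·3 = 4
a_65 = 1·4 + 1·0 + 3·0 = 4
a_66 = 1·4 + 1·4 + 3·0 = 3
a_67 = 1·3 + 1·4 + 3·4 = 4
a_68 = 1·4 + 1·3 + 3·4 = 4
a_69 = 1·4 + 1·4 + 3·3 = 2
a_70 = 1·2 + 1·4 + 3·4 = 3
a_71 = 1·3 + 1·2 + 3·4 = 2
a_72 = 1·2 + 1·3 + 3·2 = 1
a_73 = 1·1 + 1·2 + 3·3 = 2
a_74 = 1·2 + 1·1 + 3·2 = 4
a_75 = 1·4 + 1·2 + 3·1 = 4
a_76 = 1·4 + 1·4 + 3·2 = 4
a_77 = 1·4 + 1·4 + 3·4 = 0
a_78 = 1·0 + 1·4 + 3·4 = 1
a_79 = 1·1 + 1·0 + 3·4 = 3
a_80 = 1·3 + 1·1 + 3·0 = 4
a_81 = 1·4 + 1·3 + 3·1 = 0
a_82 = 1·0 + 1·4 + 3·3 = 3
a_83 = 1·3 + 1·0 + 3·4 = 0
a_84 = 1·0 + 1·3 + 3·0 = 3
a_85 = 1·3 + 1·0 + 3·3 = 2
a_86 = 1·2 + 1·3 + 3·0 = 0
a_87 = 1·0 + 1·2 + 3·3 = 1
a_88 = 1·1 + 1·0 + 3·2 = 2
a_89 = 1·2 + 1·1 + 3·0 = 3
a_90 = 1·3 + 1·2 + 3·1 = 3
a_91 = 1·3 + 1·3 + 3·2 = 2
a_92 = 1·2 + 1·3 + 3·3 = 4
a_93 = 1·4 + 1·2 + 3·3 = 0
a_94 = 1·0 + 1·4 + 3·2 = 0
a_95 = 1·0 + 1·0 + 3·4 = 2
a_96 = 1·2 + 1·0 + 3·0 = 2
a_97 = 1·2 + 1·2 + 3·0 = 4
a_98 = 1·4 + 1·2 + 3·2 = 2
a_99 = 1·2 + 1·4 + 3·2 = 2
a_100 = 1·2 + 1·2 + 3·4 = 1
a_101 = 1·1 + 1·2 + 3·2 = 4
a_102 = 1·4 + 1·1 + 3·2 = 1
a_103 = 1·1 + 1·4 + 3·1 = 3
a_104 = 1·3 + 1·1 + 3·4 = 1
a_105 = 1·1 + 1·3 + 3·1 = 2
a_106 = 1·2 + 1·1 + 3·3 = 2
a_107 = 1·2 + 1·2 + 3·1 = 2
a_108 = 1·2 + 1·2 + 3·2 = 0
a_109 = 1·0 + 1·2 + 3·2 = 3
a_110 = 1·3 + 1·0 + 3·2 = 4
a_111 = 1·4 + 1·3 + 3·0 = 2
a_112 = 1·2 + 1·4 + 3·3 = 0
a_113 = 1·0 + 1·2 + 3·4 = 4
a_114 = 1·4 + 1·0 + 3·2 = 0
a_115 = 1·0 + 1·4 + 3·0 = 4
a_116 = 1·4 + 1·0 + 3·4 = 1
a_117 = 1·1 + 1·4 + 3·0 = 0
a_118 = 1·0 + 1·1 + 3·4 = 3
a_119 = 1·3 + 1·0 + 3·1 = 1
a_120 = 1·1 + 1·3 + 3·0 = 4
a_121 = 1·4 + 1·1 + 3·3 = 4
a_122 = 1·4 + 1·4 + 3·1 = 1
a_123 = 1·1 + 1·4 + 3·4 = 2
a_124 = 1·2 + 1·1 + 3·4 = 0
a_125 = 1·0 + 1·2 + 3·1 = 0
a_126 = 1·0 + 1·0 + 3·2 = 1
(a_124, a_125, a_126) = (0, 0, 1) = (a_0, a_1, a_2), so the sequence has period 124.
317 ≡ 69 (mod 124), hence a_317 = a_69 = 2.

2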